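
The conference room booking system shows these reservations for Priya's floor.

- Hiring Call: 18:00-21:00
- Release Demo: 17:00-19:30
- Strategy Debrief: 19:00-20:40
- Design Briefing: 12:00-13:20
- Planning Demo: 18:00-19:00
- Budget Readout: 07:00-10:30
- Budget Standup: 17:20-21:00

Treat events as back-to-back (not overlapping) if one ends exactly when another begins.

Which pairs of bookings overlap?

Budget Standup & Hiring Call, Budget Standup & Planning Demo, Budget Standup & Release Demo, Budget Standup & Strategy Debrief, Hiring Call & Planning Demo, Hiring Call & Release Demo, Hiring Call & Strategy Debrief, Planning Demo & Release Demo, Release Demo & Strategy Debrief

Sorted by start: Budget Readout, Design Briefing, Release Demo, Budget Standup, Planning Demo, Hiring Call, Strategy Debrief.
Design Briefing starts after Budget Readout ends, so nothing later overlaps Budget Readout either.
Release Demo starts after Design Briefing ends, so nothing later overlaps Design Briefing either.
Budget Standup starts before Release Demo ends → Release Demo and Budget Standup overlap.
Planning Demo starts before Release Demo ends → Release Demo and Planning Demo overlap.
Hiring Call starts before Release Demo ends → Release Demo and Hiring Call overlap.
Strategy Debrief starts before Release Demo ends → Release Demo and Strategy Debrief overlap.
Planning Demo starts before Budget Standup ends → Budget Standup and Planning Demo overlap.
Hiring Call starts before Budget Standup ends → Budget Standup and Hiring Call overlap.
Strategy Debrief starts before Budget Standup ends → Budget Standup and Strategy Debrief overlap.
Hiring Call starts before Planning Demo ends → Planning Demo and Hiring Call overlap.
Strategy Debrief starts exactly when Planning Demo ends (back-to-back, no overlap).
Strategy Debrief starts before Hiring Call ends → Hiring Call and Strategy Debrief overlap.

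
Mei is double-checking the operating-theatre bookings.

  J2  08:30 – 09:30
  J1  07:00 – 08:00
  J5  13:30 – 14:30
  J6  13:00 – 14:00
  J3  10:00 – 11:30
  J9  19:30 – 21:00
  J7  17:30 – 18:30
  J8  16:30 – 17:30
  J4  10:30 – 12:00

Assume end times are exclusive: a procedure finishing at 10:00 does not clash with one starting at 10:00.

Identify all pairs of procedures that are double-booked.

Sorted by start: J1, J2, J3, J4, J6, J5, J8, J7, J9.
J2 starts after J1 ends, so J1 has no further overlaps.
J3 starts after J2 ends, so J2 has no further overlaps.
J4 starts before J3 ends → J3 and J4 overlap.
J6 starts after J3 ends, so J3 has no further overlaps.
J6 starts after J4 ends, so J4 has no further overlaps.
J5 starts before J6 ends → J6 and J5 overlap.
J8 starts after J6 ends, so J6 has no further overlaps.
J8 starts after J5 ends, so J5 has no further overlaps.
J7 starts exactly when J8 ends (back-to-back, no overlap), so J8 has no further overlaps.
J9 starts after J7 ends.

J3 & J4, J5 & J6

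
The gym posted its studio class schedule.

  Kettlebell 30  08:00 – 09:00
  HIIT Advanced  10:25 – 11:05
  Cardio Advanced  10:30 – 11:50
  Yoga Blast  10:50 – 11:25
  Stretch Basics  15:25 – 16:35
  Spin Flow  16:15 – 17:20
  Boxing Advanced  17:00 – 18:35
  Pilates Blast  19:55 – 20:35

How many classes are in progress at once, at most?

Walk through starts and ends in time order (an end at T is processed before a start at T):
08:00 start Kettlebell 30 → 1
09:00 end Kettlebell 30 → 0
10:25 start HIIT Advanced → 1
10:30 start Cardio Advanced → 2
10:50 start Yoga Blast → 3
11:05 end HIIT Advanced → 2
11:25 end Yoga Blast → 1
11:50 end Cardio Advanced → 0
15:25 start Stretch Basics → 1
16:15 start Spin Flow → 2
16:35 end Stretch Basics → 1
17:00 start Boxing Advanced → 2
17:20 end Spin Flow → 1
18:35 end Boxing Advanced → 0
19:55 start Pilates Blast → 1
20:35 end Pilates Blast → 0
Peak is 3, at 10:50 (Cardio Advanced, HIIT Advanced, Yoga Blast).

3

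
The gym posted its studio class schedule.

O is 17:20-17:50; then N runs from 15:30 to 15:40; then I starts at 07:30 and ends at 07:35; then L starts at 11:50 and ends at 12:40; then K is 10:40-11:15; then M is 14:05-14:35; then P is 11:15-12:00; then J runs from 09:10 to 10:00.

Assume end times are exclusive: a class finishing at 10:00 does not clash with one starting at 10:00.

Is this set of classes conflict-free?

Sorted by start: I, J, K, P, L, M, N, O.
J starts after I ends — done with I.
K starts after J ends — done with J.
P starts exactly when K ends (back-to-back, no overlap) — done with K.
L starts before P ends → P and L overlap.
That's a conflict, so the schedule is not conflict-free.

No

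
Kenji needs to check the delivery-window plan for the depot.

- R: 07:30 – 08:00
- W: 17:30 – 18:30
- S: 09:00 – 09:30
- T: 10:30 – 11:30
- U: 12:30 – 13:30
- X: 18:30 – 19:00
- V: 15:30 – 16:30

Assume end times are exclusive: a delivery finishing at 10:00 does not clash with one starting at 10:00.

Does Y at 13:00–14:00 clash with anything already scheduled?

R: ends 08:00 at or before Y starts 13:00 → clear.
S: ends 09:30 at or before Y starts 13:00 → clear.
T: ends 11:30 at or before Y starts 13:00 → clear.
U: starts 12:30 before Y ends 14:00, and ends 13:30 after Y starts 13:00 → overlap.
V: starts 15:30 at or after Y ends 14:00 → clear.
W: starts 17:30 at or after Y ends 14:00 → clear.
X: starts 18:30 at or after Y ends 14:00 → clear.
Y overlaps U.

Yes — it overlaps U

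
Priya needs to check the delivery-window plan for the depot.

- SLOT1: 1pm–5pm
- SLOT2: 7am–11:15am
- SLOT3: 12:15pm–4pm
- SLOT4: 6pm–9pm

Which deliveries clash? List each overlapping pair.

Check each pair: they overlap iff neither finishes before the other starts.
Sorted by start: SLOT2, SLOT3, SLOT1, SLOT4.
SLOT3 starts after SLOT2 ends, so nothing later overlaps SLOT2 either.
SLOT1 starts before SLOT3 ends → SLOT3 and SLOT1 overlap.
SLOT4 starts after SLOT3 ends.
SLOT4 starts after SLOT1 ends.

SLOT1 & SLOT3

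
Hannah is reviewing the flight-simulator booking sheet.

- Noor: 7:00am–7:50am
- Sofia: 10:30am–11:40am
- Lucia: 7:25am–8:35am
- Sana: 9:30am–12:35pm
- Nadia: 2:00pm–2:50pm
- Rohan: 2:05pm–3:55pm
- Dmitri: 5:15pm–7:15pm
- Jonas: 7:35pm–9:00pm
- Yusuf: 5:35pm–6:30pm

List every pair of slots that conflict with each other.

Check each pair: they overlap iff neither finishes before the other starts.
Sorted by start: Noor, Lucia, Sana, Sofia, Nadia, Rohan, Dmitri, Yusuf, Jonas.
Lucia starts before Noor ends → Noor and Lucia overlap.
Sana starts after Noor ends, so nothing later overlaps Noor either.
Sana starts after Lucia ends, so nothing later overlaps Lucia either.
Sofia starts before Sana ends → Sana and Sofia overlap.
Nadia starts after Sana ends, so nothing later overlaps Sana either.
Nadia starts after Sofia ends, so nothing later overlaps Sofia either.
Rohan starts before Nadia ends → Nadia and Rohan overlap.
Dmitri starts after Nadia ends, so nothing later overlaps Nadia either.
Dmitri starts after Rohan ends, so nothing later overlaps Rohan either.
Yusuf starts before Dmitri ends → Dmitri and Yusuf overlap.
Jonas starts after Dmitri ends.
Jonas starts after Yusuf ends.

Dmitri & Yusuf, Lucia & Noor, Nadia & Rohan, Sana & Sofia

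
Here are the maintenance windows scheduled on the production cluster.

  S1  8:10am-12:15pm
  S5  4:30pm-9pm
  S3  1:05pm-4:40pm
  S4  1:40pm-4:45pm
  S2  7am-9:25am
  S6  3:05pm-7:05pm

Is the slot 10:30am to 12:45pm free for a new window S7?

No — it overlaps S1

S2: ends 9:25am at or before S7 starts 10:30am → clear.
S1: starts 8:10am before S7 ends 12:45pm, and ends 12:15pm after S7 starts 10:30am → overlap.
S3: starts 1:05pm at or after S7 ends 12:45pm → clear.
S4: starts 1:40pm at or after S7 ends 12:45pm → clear.
S6: starts 3:05pm at or after S7 ends 12:45pm → clear.
S5: starts 4:30pm at or after S7 ends 12:45pm → clear.
S7 overlaps S1.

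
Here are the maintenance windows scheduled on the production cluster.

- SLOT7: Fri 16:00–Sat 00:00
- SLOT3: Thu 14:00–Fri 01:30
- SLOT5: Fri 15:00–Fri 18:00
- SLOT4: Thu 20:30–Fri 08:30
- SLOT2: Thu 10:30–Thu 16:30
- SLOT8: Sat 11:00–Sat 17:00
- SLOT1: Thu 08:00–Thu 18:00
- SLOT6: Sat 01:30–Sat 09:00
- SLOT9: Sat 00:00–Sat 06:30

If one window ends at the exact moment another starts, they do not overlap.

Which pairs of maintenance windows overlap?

Two intervals overlap when each starts before the other ends.
Sorted by start: SLOT1, SLOT2, SLOT3, SLOT4, SLOT5, SLOT7, SLOT9, SLOT6, SLOT8.
SLOT2 starts before SLOT1 ends → SLOT1 and SLOT2 overlap.
SLOT3 starts before SLOT1 ends → SLOT1 and SLOT3 overlap.
SLOT4 starts after SLOT1 ends — done with SLOT1.
SLOT3 starts before SLOT2 ends → SLOT2 and SLOT3 overlap.
SLOT4 starts after SLOT2 ends — done with SLOT2.
SLOT4 starts before SLOT3 ends → SLOT3 and SLOT4 overlap.
SLOT5 starts after SLOT3 ends — done with SLOT3.
SLOT5 starts after SLOT4 ends — done with SLOT4.
SLOT7 starts before SLOT5 ends → SLOT5 and SLOT7 overlap.
SLOT9 starts after SLOT5 ends — done with SLOT5.
SLOT9 starts exactly when SLOT7 ends (back-to-back, no overlap) — done with SLOT7.
SLOT6 starts before SLOT9 ends → SLOT9 and SLOT6 overlap.
SLOT8 starts after SLOT9 ends.
SLOT8 starts after SLOT6 ends.

SLOT1 & SLOT2, SLOT1 & SLOT3, SLOT2 & SLOT3, SLOT3 & SLOT4, SLOT5 & SLOT7, SLOT6 & SLOT9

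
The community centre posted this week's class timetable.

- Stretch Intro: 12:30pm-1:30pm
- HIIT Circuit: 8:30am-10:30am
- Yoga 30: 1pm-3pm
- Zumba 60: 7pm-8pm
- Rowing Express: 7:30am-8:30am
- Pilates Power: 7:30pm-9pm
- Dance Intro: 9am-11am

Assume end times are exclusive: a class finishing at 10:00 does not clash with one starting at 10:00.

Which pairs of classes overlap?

Dance Intro & HIIT Circuit, Pilates Power & Zumba 60, Stretch Intro & Yoga 30

Sorted by start: Rowing Express, HIIT Circuit, Dance Intro, Stretch Intro, Yoga 30, Zumba 60, Pilates Power.
HIIT Circuit starts exactly when Rowing Express ends (back-to-back, no overlap), so nothing later overlaps Rowing Express either.
Dance Intro starts before HIIT Circuit ends → HIIT Circuit and Dance Intro overlap.
Stretch Intro starts after HIIT Circuit ends, so nothing later overlaps HIIT Circuit either.
Stretch Intro starts after Dance Intro ends, so nothing later overlaps Dance Intro either.
Yoga 30 starts before Stretch Intro ends → Stretch Intro and Yoga 30 overlap.
Zumba 60 starts after Stretch Intro ends, so nothing later overlaps Stretch Intro either.
Zumba 60 starts after Yoga 30 ends, so nothing later overlaps Yoga 30 either.
Pilates Power starts before Zumba 60 ends → Zumba 60 and Pilates Power overlap.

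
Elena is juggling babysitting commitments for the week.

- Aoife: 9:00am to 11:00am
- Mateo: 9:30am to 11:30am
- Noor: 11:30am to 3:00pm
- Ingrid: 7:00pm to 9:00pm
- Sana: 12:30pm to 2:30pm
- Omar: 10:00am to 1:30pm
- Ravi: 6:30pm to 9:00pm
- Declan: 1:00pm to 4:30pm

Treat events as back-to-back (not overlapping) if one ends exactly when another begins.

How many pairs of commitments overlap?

10

Sorted by start: Aoife, Mateo, Omar, Noor, Sana, Declan, Ravi, Ingrid.
Mateo starts before Aoife ends → Aoife and Mateo overlap.
Omar starts before Aoife ends → Aoife and Omar overlap.
Noor starts after Aoife ends, so nothing later overlaps Aoife either.
Omar starts before Mateo ends → Mateo and Omar overlap.
Noor starts exactly when Mateo ends (back-to-back, no overlap), so nothing later overlaps Mateo either.
Noor starts before Omar ends → Omar and Noor overlap.
Sana starts before Omar ends → Omar and Sana overlap.
Declan starts before Omar ends → Omar and Declan overlap.
Ravi starts after Omar ends, so nothing later overlaps Omar either.
Sana starts before Noor ends → Noor and Sana overlap.
Declan starts before Noor ends → Noor and Declan overlap.
Ravi starts after Noor ends, so nothing later overlaps Noor either.
Declan starts before Sana ends → Sana and Declan overlap.
Ravi starts after Sana ends, so nothing later overlaps Sana either.
Ravi starts after Declan ends, so nothing later overlaps Declan either.
Ingrid starts before Ravi ends → Ravi and Ingrid overlap.
Overlapping pairs: Aoife & Mateo, Aoife & Omar, Declan & Noor, Declan & Omar, Declan & Sana, Ingrid & Ravi, Mateo & Omar, Noor & Omar, Noor & Sana, Omar & Sana — 10 in total.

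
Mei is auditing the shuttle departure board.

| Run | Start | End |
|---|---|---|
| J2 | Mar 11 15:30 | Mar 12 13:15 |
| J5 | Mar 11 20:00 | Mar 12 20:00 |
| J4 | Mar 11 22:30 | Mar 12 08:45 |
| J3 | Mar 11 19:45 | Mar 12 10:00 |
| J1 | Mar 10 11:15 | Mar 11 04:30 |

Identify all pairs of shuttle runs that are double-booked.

J2 & J3, J2 & J4, J2 & J5, J3 & J4, J3 & J5, J4 & J5

Sorted by start: J1, J2, J3, J5, J4.
J2 starts after J1 ends; J1 is clear from here.
J3 starts before J2 ends → J2 and J3 overlap.
J5 starts before J2 ends → J2 and J5 overlap.
J4 starts before J2 ends → J2 and J4 overlap.
J5 starts before J3 ends → J3 and J5 overlap.
J4 starts before J3 ends → J3 and J4 overlap.
J4 starts before J5 ends → J5 and J4 overlap.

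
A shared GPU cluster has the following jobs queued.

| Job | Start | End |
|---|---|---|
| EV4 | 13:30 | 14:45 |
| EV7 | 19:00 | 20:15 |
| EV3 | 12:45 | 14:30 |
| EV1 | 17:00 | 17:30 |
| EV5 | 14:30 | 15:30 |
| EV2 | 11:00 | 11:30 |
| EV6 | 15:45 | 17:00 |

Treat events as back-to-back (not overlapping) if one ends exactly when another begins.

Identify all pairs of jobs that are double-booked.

Sorted by start: EV2, EV3, EV4, EV5, EV6, EV1, EV7.
EV3 starts after EV2 ends, so nothing later overlaps EV2 either.
EV4 starts before EV3 ends → EV3 and EV4 overlap.
EV5 starts exactly when EV3 ends (back-to-back, no overlap), so nothing later overlaps EV3 either.
EV5 starts before EV4 ends → EV4 and EV5 overlap.
EV6 starts after EV4 ends, so nothing later overlaps EV4 either.
EV6 starts after EV5 ends, so nothing later overlaps EV5 either.
EV1 starts exactly when EV6 ends (back-to-back, no overlap), so nothing later overlaps EV6 either.
EV7 starts after EV1 ends.

EV3 & EV4, EV4 & EV5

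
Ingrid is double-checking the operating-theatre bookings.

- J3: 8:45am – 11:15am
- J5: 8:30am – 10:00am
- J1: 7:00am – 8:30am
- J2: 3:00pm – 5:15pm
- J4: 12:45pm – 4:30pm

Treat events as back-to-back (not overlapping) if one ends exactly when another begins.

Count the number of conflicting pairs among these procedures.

2

Sorted by start: J1, J5, J3, J4, J2.
J5 starts exactly when J1 ends (back-to-back, no overlap), so nothing later overlaps J1 either.
J3 starts before J5 ends → J5 and J3 overlap.
J4 starts after J5 ends, so nothing later overlaps J5 either.
J4 starts after J3 ends, so nothing later overlaps J3 either.
J2 starts before J4 ends → J4 and J2 overlap.
Overlapping pairs: J2 & J4, J3 & J5 — 2 in total.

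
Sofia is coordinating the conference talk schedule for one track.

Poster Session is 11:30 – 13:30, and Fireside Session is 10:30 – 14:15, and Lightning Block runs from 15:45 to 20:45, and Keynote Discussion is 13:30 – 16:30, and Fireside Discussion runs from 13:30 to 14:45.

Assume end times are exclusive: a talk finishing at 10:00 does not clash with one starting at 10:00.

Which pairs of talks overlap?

Fireside Discussion & Fireside Session, Fireside Discussion & Keynote Discussion, Fireside Session & Keynote Discussion, Fireside Session & Poster Session, Keynote Discussion & Lightning Block

Sorted by start: Fireside Session, Poster Session, Keynote Discussion, Fireside Discussion, Lightning Block.
Poster Session starts before Fireside Session ends → Fireside Session and Poster Session overlap.
Keynote Discussion starts before Fireside Session ends → Fireside Session and Keynote Discussion overlap.
Fireside Discussion starts before Fireside Session ends → Fireside Session and Fireside Discussion overlap.
Lightning Block starts after Fireside Session ends.
Keynote Discussion starts exactly when Poster Session ends (back-to-back, no overlap), so Poster Session has no further overlaps.
Fireside Discussion starts before Keynote Discussion ends → Keynote Discussion and Fireside Discussion overlap.
Lightning Block starts before Keynote Discussion ends → Keynote Discussion and Lightning Block overlap.
Lightning Block starts after Fireside Discussion ends.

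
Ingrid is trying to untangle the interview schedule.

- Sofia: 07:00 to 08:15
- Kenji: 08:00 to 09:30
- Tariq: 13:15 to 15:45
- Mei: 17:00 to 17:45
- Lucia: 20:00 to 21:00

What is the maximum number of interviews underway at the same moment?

Walk through starts and ends in time order (an end at T is processed before a start at T):
07:00 start Sofia → 1
08:00 start Kenji → 2
08:15 end Sofia → 1
09:30 end Kenji → 0
13:15 start Tariq → 1
15:45 end Tariq → 0
17:00 start Mei → 1
17:45 end Mei → 0
20:00 start Lucia → 1
21:00 end Lucia → 0
Peak is 2, at 08:00 (Kenji, Sofia).

2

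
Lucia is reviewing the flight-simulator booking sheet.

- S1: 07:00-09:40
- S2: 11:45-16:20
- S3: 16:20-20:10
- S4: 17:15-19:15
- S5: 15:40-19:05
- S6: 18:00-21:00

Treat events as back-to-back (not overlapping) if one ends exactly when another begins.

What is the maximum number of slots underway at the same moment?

4

Sweep the timeline, counting +1 at each start and −1 at each end (ends before starts at a tie):
07:00 start S1 → 1
09:40 end S1 → 0
11:45 start S2 → 1
15:40 start S5 → 2
16:20 end S2 → 1
16:20 start S3 → 2
17:15 start S4 → 3
18:00 start S6 → 4
19:05 end S5 → 3
19:15 end S4 → 2
20:10 end S3 → 1
21:00 end S6 → 0
Peak is 4, at 18:00 (S3, S4, S5, S6).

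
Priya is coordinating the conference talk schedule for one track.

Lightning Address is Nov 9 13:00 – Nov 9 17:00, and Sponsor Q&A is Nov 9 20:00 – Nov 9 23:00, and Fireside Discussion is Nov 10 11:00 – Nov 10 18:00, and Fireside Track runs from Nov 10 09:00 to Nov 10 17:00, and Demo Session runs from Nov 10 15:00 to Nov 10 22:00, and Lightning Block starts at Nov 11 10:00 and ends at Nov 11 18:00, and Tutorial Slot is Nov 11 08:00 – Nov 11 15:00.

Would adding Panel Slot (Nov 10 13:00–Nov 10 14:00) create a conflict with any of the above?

Lightning Address: ends Nov 9 17:00 at or before Panel Slot starts Nov 10 13:00 → clear.
Sponsor Q&A: ends Nov 9 23:00 at or before Panel Slot starts Nov 10 13:00 → clear.
Fireside Track: starts Nov 10 09:00 before Panel Slot ends Nov 10 14:00, and ends Nov 10 17:00 after Panel Slot starts Nov 10 13:00 → overlap.
Fireside Discussion: starts Nov 10 11:00 before Panel Slot ends Nov 10 14:00, and ends Nov 10 18:00 after Panel Slot starts Nov 10 13:00 → overlap.
Demo Session: starts Nov 10 15:00 at or after Panel Slot ends Nov 10 14:00 → clear.
Tutorial Slot: starts Nov 11 08:00 at or after Panel Slot ends Nov 10 14:00 → clear.
Lightning Block: starts Nov 11 10:00 at or after Panel Slot ends Nov 10 14:00 → clear.
Panel Slot overlaps Fireside Discussion, Fireside Track.

Yes — it overlaps Fireside Discussion, Fireside Track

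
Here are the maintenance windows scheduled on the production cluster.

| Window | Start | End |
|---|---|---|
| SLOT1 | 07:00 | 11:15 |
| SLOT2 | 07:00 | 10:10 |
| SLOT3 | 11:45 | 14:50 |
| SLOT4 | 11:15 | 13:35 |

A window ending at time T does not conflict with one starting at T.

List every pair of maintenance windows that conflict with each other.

SLOT1 & SLOT2, SLOT3 & SLOT4

Sorted by start: SLOT1, SLOT2, SLOT4, SLOT3.
SLOT2 starts before SLOT1 ends → SLOT1 and SLOT2 overlap.
SLOT4 starts exactly when SLOT1 ends (back-to-back, no overlap), so nothing later overlaps SLOT1 either.
SLOT4 starts after SLOT2 ends, so nothing later overlaps SLOT2 either.
SLOT3 starts before SLOT4 ends → SLOT4 and SLOT3 overlap.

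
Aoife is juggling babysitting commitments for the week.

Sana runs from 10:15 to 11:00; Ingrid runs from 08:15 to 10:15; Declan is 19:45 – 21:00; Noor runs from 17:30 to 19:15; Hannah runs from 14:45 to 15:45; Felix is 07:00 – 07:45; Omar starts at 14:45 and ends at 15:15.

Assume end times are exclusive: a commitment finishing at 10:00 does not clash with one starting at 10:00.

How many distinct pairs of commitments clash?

Two intervals overlap when each starts before the other ends.
Sorted by start: Felix, Ingrid, Sana, Omar, Hannah, Noor, Declan.
Ingrid starts after Felix ends, so nothing later overlaps Felix either.
Sana starts exactly when Ingrid ends (back-to-back, no overlap), so nothing later overlaps Ingrid either.
Omar starts after Sana ends, so nothing later overlaps Sana either.
Hannah starts before Omar ends → Omar and Hannah overlap.
Noor starts after Omar ends, so nothing later overlaps Omar either.
Noor starts after Hannah ends, so nothing later overlaps Hannah either.
Declan starts after Noor ends.
Overlapping pairs: Hannah & Omar — 1 in total.

1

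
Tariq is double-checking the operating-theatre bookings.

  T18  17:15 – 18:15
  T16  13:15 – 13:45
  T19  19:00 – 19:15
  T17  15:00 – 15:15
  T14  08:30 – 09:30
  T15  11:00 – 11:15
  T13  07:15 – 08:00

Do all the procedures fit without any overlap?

Yes

Check each pair: they overlap iff neither finishes before the other starts.
Sorted by start: T13, T14, T15, T16, T17, T18, T19.
T14 starts after T13 ends, so T13 has no further overlaps.
T15 starts after T14 ends, so T14 has no further overlaps.
T16 starts after T15 ends, so T15 has no further overlaps.
T17 starts after T16 ends, so T16 has no further overlaps.
T18 starts after T17 ends, so T17 has no further overlaps.
T19 starts after T18 ends.
Every pair is clear; the schedule has no overlaps.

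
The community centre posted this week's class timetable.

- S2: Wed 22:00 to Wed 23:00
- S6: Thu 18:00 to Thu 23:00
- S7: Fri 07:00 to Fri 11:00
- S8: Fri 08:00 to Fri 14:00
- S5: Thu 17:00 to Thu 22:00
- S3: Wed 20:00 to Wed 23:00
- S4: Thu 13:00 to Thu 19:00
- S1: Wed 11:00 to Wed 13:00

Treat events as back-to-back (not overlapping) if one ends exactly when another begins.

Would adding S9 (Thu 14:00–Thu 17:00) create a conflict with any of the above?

Yes — it overlaps S4

S1: ends Wed 13:00 at or before S9 starts Thu 14:00 → clear.
S3: ends Wed 23:00 at or before S9 starts Thu 14:00 → clear.
S2: ends Wed 23:00 at or before S9 starts Thu 14:00 → clear.
S4: starts Thu 13:00 before S9 ends Thu 17:00, and ends Thu 19:00 after S9 starts Thu 14:00 → overlap.
S5: starts Thu 17:00 at or after S9 ends Thu 17:00 → clear.
S6: starts Thu 18:00 at or after S9 ends Thu 17:00 → clear.
S7: starts Fri 07:00 at or after S9 ends Thu 17:00 → clear.
S8: starts Fri 08:00 at or after S9 ends Thu 17:00 → clear.
S9 overlaps S4.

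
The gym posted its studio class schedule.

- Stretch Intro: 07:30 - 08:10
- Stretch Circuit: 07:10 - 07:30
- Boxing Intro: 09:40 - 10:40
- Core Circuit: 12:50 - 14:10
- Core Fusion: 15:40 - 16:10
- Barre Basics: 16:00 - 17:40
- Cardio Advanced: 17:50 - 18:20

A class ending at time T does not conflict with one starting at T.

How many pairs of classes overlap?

Sorted by start: Stretch Circuit, Stretch Intro, Boxing Intro, Core Circuit, Core Fusion, Barre Basics, Cardio Advanced.
Stretch Intro starts exactly when Stretch Circuit ends (back-to-back, no overlap), so Stretch Circuit has no further overlaps.
Boxing Intro starts after Stretch Intro ends, so Stretch Intro has no further overlaps.
Core Circuit starts after Boxing Intro ends, so Boxing Intro has no further overlaps.
Core Fusion starts after Core Circuit ends, so Core Circuit has no further overlaps.
Barre Basics starts before Core Fusion ends → Core Fusion and Barre Basics overlap.
Cardio Advanced starts after Core Fusion ends.
Cardio Advanced starts after Barre Basics ends.
Overlapping pairs: Barre Basics & Core Fusion — 1 in total.

1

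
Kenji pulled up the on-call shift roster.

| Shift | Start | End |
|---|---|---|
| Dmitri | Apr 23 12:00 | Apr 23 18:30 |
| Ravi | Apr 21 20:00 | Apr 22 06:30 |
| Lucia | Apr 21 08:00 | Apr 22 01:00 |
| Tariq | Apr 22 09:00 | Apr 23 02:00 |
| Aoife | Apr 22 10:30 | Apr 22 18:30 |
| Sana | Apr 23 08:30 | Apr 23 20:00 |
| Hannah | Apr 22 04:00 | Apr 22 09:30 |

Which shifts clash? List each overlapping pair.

Sorted by start: Lucia, Ravi, Hannah, Tariq, Aoife, Sana, Dmitri.
Ravi starts before Lucia ends → Lucia and Ravi overlap.
Hannah starts after Lucia ends, so Lucia has no further overlaps.
Hannah starts before Ravi ends → Ravi and Hannah overlap.
Tariq starts after Ravi ends, so Ravi has no further overlaps.
Tariq starts before Hannah ends → Hannah and Tariq overlap.
Aoife starts after Hannah ends, so Hannah has no further overlaps.
Aoife starts before Tariq ends → Tariq and Aoife overlap.
Sana starts after Tariq ends, so Tariq has no further overlaps.
Sana starts after Aoife ends, so Aoife has no further overlaps.
Dmitri starts before Sana ends → Sana and Dmitri overlap.

Aoife & Tariq, Dmitri & Sana, Hannah & Ravi, Hannah & Tariq, Lucia & Ravi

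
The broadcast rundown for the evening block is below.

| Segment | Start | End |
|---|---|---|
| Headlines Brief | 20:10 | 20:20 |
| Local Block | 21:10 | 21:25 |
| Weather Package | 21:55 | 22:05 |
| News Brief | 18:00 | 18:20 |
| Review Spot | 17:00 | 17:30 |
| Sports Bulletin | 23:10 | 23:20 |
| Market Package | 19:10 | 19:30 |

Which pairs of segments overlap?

no conflicts

Sorted by start: Review Spot, News Brief, Market Package, Headlines Brief, Local Block, Weather Package, Sports Bulletin.
News Brief starts after Review Spot ends — done with Review Spot.
Market Package starts after News Brief ends — done with News Brief.
Headlines Brief starts after Market Package ends — done with Market Package.
Local Block starts after Headlines Brief ends — done with Headlines Brief.
Weather Package starts after Local Block ends — done with Local Block.
Sports Bulletin starts after Weather Package ends.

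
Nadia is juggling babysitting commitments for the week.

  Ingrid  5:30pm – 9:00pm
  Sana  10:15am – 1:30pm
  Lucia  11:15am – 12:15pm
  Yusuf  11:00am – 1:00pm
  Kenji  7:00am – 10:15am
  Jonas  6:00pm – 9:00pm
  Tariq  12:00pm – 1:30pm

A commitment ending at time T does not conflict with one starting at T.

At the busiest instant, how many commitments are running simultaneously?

Walk through starts and ends in time order (an end at T is processed before a start at T):
7:00am start Kenji → 1
10:15am end Kenji → 0
10:15am start Sana → 1
11:00am start Yusuf → 2
11:15am start Lucia → 3
12:00pm start Tariq → 4
12:15pm end Lucia → 3
1:00pm end Yusuf → 2
1:30pm end Sana → 1
1:30pm end Tariq → 0
5:30pm start Ingrid → 1
6:00pm start Jonas → 2
9:00pm end Ingrid → 1
9:00pm end Jonas → 0
Peak is 4, at 12:00pm (Lucia, Sana, Tariq, Yusuf).

4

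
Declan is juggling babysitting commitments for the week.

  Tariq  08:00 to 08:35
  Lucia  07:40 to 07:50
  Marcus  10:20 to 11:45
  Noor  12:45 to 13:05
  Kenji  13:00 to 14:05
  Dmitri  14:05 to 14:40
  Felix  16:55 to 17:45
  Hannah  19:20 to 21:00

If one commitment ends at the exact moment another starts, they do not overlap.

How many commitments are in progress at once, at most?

Walk through starts and ends in time order (an end at T is processed before a start at T):
07:40 start Lucia → 1
07:50 end Lucia → 0
08:00 start Tariq → 1
08:35 end Tariq → 0
10:20 start Marcus → 1
11:45 end Marcus → 0
12:45 start Noor → 1
13:00 start Kenji → 2
13:05 end Noor → 1
14:05 end Kenji → 0
14:05 start Dmitri → 1
14:40 end Dmitri → 0
16:55 start Felix → 1
17:45 end Felix → 0
19:20 start Hannah → 1
21:00 end Hannah → 0
Peak is 2, at 13:00 (Kenji, Noor).

2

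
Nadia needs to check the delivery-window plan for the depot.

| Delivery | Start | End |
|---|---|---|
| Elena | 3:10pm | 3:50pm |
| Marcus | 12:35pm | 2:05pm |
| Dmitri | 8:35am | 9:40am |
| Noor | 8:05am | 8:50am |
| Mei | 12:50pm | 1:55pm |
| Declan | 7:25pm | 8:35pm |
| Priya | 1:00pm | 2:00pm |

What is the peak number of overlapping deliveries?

Sort all start/end points and keep a running count:
8:05am start Noor → 1
8:35am start Dmitri → 2
8:50am end Noor → 1
9:40am end Dmitri → 0
12:35pm start Marcus → 1
12:50pm start Mei → 2
1:00pm start Priya → 3
1:55pm end Mei → 2
2:00pm end Priya → 1
2:05pm end Marcus → 0
3:10pm start Elena → 1
3:50pm end Elena → 0
7:25pm start Declan → 1
8:35pm end Declan → 0
Peak is 3, at 1:00pm (Marcus, Mei, Priya).

3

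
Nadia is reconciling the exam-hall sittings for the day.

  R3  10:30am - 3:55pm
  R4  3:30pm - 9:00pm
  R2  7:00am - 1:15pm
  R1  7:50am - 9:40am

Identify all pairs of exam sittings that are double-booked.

R1 & R2, R2 & R3, R3 & R4

Check each pair: they overlap iff neither finishes before the other starts.
Sorted by start: R2, R1, R3, R4.
R1 starts before R2 ends → R2 and R1 overlap.
R3 starts before R2 ends → R2 and R3 overlap.
R4 starts after R2 ends.
R3 starts after R1 ends — done with R1.
R4 starts before R3 ends → R3 and R4 overlap.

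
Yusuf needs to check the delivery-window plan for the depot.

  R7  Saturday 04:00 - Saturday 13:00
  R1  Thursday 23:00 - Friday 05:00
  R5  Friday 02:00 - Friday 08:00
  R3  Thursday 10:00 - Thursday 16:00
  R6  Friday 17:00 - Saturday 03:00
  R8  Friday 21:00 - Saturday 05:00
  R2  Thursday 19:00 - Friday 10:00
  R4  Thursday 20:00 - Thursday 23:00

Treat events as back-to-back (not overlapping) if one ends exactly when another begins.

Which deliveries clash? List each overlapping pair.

R1 & R2, R1 & R5, R2 & R4, R2 & R5, R6 & R8, R7 & R8

Sorted by start: R3, R2, R4, R1, R5, R6, R8, R7.
R2 starts after R3 ends, so R3 has no further overlaps.
R4 starts before R2 ends → R2 and R4 overlap.
R1 starts before R2 ends → R2 and R1 overlap.
R5 starts before R2 ends → R2 and R5 overlap.
R6 starts after R2 ends, so R2 has no further overlaps.
R1 starts exactly when R4 ends (back-to-back, no overlap), so R4 has no further overlaps.
R5 starts before R1 ends → R1 and R5 overlap.
R6 starts after R1 ends, so R1 has no further overlaps.
R6 starts after R5 ends, so R5 has no further overlaps.
R8 starts before R6 ends → R6 and R8 overlap.
R7 starts after R6 ends.
R7 starts before R8 ends → R8 and R7 overlap.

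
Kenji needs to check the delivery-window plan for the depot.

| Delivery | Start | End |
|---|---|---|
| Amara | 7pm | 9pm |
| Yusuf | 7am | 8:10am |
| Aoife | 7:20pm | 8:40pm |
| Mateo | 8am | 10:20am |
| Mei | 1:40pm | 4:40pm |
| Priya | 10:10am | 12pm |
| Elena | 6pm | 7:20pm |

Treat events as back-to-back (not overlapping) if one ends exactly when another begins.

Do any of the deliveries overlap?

Yes

Sorted by start: Yusuf, Mateo, Priya, Mei, Elena, Amara, Aoife.
Mateo starts before Yusuf ends → Yusuf and Mateo overlap.
That's a conflict, so the schedule is not conflict-free.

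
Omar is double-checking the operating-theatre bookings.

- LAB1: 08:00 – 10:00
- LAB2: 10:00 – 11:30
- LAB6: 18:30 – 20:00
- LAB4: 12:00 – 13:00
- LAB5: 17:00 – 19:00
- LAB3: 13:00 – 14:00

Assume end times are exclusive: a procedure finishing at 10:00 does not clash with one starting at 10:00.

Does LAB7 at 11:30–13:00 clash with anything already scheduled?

Yes — it overlaps LAB4

LAB1: ends 10:00 at or before LAB7 starts 11:30 → clear.
LAB2: ends 11:30 at or before LAB7 starts 11:30 → clear.
LAB4: starts 12:00 before LAB7 ends 13:00, and ends 13:00 after LAB7 starts 11:30 → overlap.
LAB3: starts 13:00 at or after LAB7 ends 13:00 → clear.
LAB5: starts 17:00 at or after LAB7 ends 13:00 → clear.
LAB6: starts 18:30 at or after LAB7 ends 13:00 → clear.
LAB7 overlaps LAB4.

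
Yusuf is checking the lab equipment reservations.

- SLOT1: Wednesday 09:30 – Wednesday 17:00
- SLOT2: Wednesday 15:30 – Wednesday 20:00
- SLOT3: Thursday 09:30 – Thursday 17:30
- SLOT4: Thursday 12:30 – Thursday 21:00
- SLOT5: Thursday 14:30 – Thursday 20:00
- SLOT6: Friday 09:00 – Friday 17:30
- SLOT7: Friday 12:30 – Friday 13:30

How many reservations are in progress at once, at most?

Walk through starts and ends in time order (an end at T is processed before a start at T):
Wednesday 09:30 start SLOT1 → 1
Wednesday 15:30 start SLOT2 → 2
Wednesday 17:00 end SLOT1 → 1
Wednesday 20:00 end SLOT2 → 0
Thursday 09:30 start SLOT3 → 1
Thursday 12:30 start SLOT4 → 2
Thursday 14:30 start SLOT5 → 3
Thursday 17:30 end SLOT3 → 2
Thursday 20:00 end SLOT5 → 1
Thursday 21:00 end SLOT4 → 0
Friday 09:00 start SLOT6 → 1
Friday 12:30 start SLOT7 → 2
Friday 13:30 end SLOT7 → 1
Friday 17:30 end SLOT6 → 0
Peak is 3, at Thursday 14:30 (SLOT3, SLOT4, SLOT5).

3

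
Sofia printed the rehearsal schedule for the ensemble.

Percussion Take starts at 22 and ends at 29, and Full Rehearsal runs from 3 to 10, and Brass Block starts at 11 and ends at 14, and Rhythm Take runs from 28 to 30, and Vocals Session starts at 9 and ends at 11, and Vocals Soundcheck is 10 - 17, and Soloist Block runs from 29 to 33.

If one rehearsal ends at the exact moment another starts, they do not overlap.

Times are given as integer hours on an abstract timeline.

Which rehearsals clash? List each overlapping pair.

Brass Block & Vocals Soundcheck, Full Rehearsal & Vocals Session, Percussion Take & Rhythm Take, Rhythm Take & Soloist Block, Vocals Session & Vocals Soundcheck

Sorted by start: Full Rehearsal, Vocals Session, Vocals Soundcheck, Brass Block, Percussion Take, Rhythm Take, Soloist Block.
Vocals Session starts before Full Rehearsal ends → Full Rehearsal and Vocals Session overlap.
Vocals Soundcheck starts exactly when Full Rehearsal ends (back-to-back, no overlap), so Full Rehearsal has no further overlaps.
Vocals Soundcheck starts before Vocals Session ends → Vocals Session and Vocals Soundcheck overlap.
Brass Block starts exactly when Vocals Session ends (back-to-back, no overlap), so Vocals Session has no further overlaps.
Brass Block starts before Vocals Soundcheck ends → Vocals Soundcheck and Brass Block overlap.
Percussion Take starts after Vocals Soundcheck ends, so Vocals Soundcheck has no further overlaps.
Percussion Take starts after Brass Block ends, so Brass Block has no further overlaps.
Rhythm Take starts before Percussion Take ends → Percussion Take and Rhythm Take overlap.
Soloist Block starts exactly when Percussion Take ends (back-to-back, no overlap).
Soloist Block starts before Rhythm Take ends → Rhythm Take and Soloist Block overlap.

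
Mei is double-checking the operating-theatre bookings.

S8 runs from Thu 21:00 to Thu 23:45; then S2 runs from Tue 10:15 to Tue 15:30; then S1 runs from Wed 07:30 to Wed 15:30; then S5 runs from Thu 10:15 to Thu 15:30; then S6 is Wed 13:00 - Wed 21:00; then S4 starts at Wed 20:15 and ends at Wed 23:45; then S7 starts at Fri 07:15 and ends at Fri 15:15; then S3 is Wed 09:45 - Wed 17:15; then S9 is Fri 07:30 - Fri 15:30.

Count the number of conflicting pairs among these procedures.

5

Sorted by start: S2, S1, S3, S6, S4, S5, S8, S7, S9.
S1 starts after S2 ends — done with S2.
S3 starts before S1 ends → S1 and S3 overlap.
S6 starts before S1 ends → S1 and S6 overlap.
S4 starts after S1 ends — done with S1.
S6 starts before S3 ends → S3 and S6 overlap.
S4 starts after S3 ends — done with S3.
S4 starts before S6 ends → S6 and S4 overlap.
S5 starts after S6 ends — done with S6.
S5 starts after S4 ends — done with S4.
S8 starts after S5 ends — done with S5.
S7 starts after S8 ends — done with S8.
S9 starts before S7 ends → S7 and S9 overlap.
Overlapping pairs: S1 & S3, S1 & S6, S3 & S6, S4 & S6, S7 & S9 — 5 in total.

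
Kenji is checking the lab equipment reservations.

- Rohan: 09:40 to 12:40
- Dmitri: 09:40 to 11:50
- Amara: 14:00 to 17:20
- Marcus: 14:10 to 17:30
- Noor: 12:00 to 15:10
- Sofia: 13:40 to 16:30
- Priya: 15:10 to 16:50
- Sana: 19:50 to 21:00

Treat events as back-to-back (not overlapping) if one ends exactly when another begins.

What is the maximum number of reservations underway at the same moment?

Sweep the timeline, counting +1 at each start and −1 at each end (ends before starts at a tie):
09:40 start Dmitri → 1
09:40 start Rohan → 2
11:50 end Dmitri → 1
12:00 start Noor → 2
12:40 end Rohan → 1
13:40 start Sofia → 2
14:00 start Amara → 3
14:10 start Marcus → 4
15:10 end Noor → 3
15:10 start Priya → 4
16:30 end Sofia → 3
16:50 end Priya → 2
17:20 end Amara → 1
17:30 end Marcus → 0
19:50 start Sana → 1
21:00 end Sana → 0
Peak is 4, at 14:10 (Amara, Marcus, Noor, Sofia).

4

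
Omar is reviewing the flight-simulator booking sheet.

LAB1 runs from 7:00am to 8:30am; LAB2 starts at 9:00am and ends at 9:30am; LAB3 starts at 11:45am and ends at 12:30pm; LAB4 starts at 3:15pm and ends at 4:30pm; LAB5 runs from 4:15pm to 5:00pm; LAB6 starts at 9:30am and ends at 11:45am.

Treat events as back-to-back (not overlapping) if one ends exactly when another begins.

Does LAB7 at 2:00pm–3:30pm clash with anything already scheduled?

Yes — it overlaps LAB4

LAB1: ends 8:30am at or before LAB7 starts 2:00pm → clear.
LAB2: ends 9:30am at or before LAB7 starts 2:00pm → clear.
LAB6: ends 11:45am at or before LAB7 starts 2:00pm → clear.
LAB3: ends 12:30pm at or before LAB7 starts 2:00pm → clear.
LAB4: starts 3:15pm before LAB7 ends 3:30pm, and ends 4:30pm after LAB7 starts 2:00pm → overlap.
LAB5: starts 4:15pm at or after LAB7 ends 3:30pm → clear.
LAB7 overlaps LAB4.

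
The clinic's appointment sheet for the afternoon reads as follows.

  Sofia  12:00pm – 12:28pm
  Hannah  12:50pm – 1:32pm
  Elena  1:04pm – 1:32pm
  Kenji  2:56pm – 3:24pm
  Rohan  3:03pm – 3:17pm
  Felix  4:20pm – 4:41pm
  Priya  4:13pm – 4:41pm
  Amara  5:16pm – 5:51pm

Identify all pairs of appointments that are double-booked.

Sorted by start: Sofia, Hannah, Elena, Kenji, Rohan, Priya, Felix, Amara.
Hannah starts after Sofia ends — done with Sofia.
Elena starts before Hannah ends → Hannah and Elena overlap.
Kenji starts after Hannah ends — done with Hannah.
Kenji starts after Elena ends — done with Elena.
Rohan starts before Kenji ends → Kenji and Rohan overlap.
Priya starts after Kenji ends — done with Kenji.
Priya starts after Rohan ends — done with Rohan.
Felix starts before Priya ends → Priya and Felix overlap.
Amara starts after Priya ends.
Amara starts after Felix ends.

Elena & Hannah, Felix & Priya, Kenji & Rohan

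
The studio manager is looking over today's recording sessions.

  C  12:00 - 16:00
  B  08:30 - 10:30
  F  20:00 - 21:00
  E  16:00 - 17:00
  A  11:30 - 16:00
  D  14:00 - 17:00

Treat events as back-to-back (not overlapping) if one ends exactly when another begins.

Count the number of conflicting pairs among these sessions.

Sorted by start: B, A, C, D, E, F.
A starts after B ends, so nothing later overlaps B either.
C starts before A ends → A and C overlap.
D starts before A ends → A and D overlap.
E starts exactly when A ends (back-to-back, no overlap), so nothing later overlaps A either.
D starts before C ends → C and D overlap.
E starts exactly when C ends (back-to-back, no overlap), so nothing later overlaps C either.
E starts before D ends → D and E overlap.
F starts after D ends.
F starts after E ends.
Overlapping pairs: A & C, A & D, C & D, D & E — 4 in total.

4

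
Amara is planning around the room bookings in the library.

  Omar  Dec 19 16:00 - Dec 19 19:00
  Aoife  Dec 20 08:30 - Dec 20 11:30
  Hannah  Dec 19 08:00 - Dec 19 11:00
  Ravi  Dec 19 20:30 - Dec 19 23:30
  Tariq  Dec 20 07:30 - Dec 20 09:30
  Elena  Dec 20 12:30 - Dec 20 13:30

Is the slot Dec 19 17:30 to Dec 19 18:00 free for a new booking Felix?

No — it overlaps Omar

Hannah: ends Dec 19 11:00 at or before Felix starts Dec 19 17:30 → clear.
Omar: starts Dec 19 16:00 before Felix ends Dec 19 18:00, and ends Dec 19 19:00 after Felix starts Dec 19 17:30 → overlap.
Ravi: starts Dec 19 20:30 at or after Felix ends Dec 19 18:00 → clear.
Tariq: starts Dec 20 07:30 at or after Felix ends Dec 19 18:00 → clear.
Aoife: starts Dec 20 08:30 at or after Felix ends Dec 19 18:00 → clear.
Elena: starts Dec 20 12:30 at or after Felix ends Dec 19 18:00 → clear.
Felix overlaps Omar.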